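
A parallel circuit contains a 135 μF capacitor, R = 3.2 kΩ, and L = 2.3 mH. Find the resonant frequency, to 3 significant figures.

286 Hz

ω₀ = 1/√(LC) = 1/√(0.0023 × 0.000135) = 1795 rad/s
f₀ = ω₀/(2π) = 286 Hz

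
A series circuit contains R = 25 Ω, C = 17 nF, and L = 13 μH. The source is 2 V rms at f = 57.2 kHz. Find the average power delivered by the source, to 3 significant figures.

ω = 2πf = 359400 rad/s
X_L = ωL = 4.67 Ω
X_C = 1/(ωC) = 164 Ω
Net reactance X = X_L − X_C = -159 Ω
Z = 25.0 − j159 Ω
|Z| = √(25.0² + 159²) = 161 Ω
∠Z = arctan(-159/25.0) = -81.1°
I = V/|Z| = 12.4 mA
P = VI cos φ = 2 × 0.0124 × cos(-81.1°) = 3.86 mW

3.86 mW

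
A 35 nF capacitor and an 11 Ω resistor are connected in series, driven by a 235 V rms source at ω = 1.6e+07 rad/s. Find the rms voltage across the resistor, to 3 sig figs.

232 V

X_C = 1/(ωC) = 1.79 Ω
Z = 11.0 − j1.79 Ω
|Z| = √(11.0² + 1.79²) = 11.1 Ω
I = V/|Z| = 21.1 A
V_R = I·|Z_R| = 21.1 × 11.0 = 232 V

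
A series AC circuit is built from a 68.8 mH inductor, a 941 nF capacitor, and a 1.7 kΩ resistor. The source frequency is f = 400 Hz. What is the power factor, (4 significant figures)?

0.9894

ω = 2πf = 2513 rad/s
X_L = ωL = 172.9 Ω
X_C = 1/(ωC) = 422.8 Ω
Net reactance X = X_L − X_C = -249.9 Ω
Z = 1700 − j249.9 Ω
|Z| = √(1700² + 249.9²) = 1718 Ω
∠Z = arctan(-249.9/1700) = -8.363°
cos φ = cos(-8.363°) = 0.9894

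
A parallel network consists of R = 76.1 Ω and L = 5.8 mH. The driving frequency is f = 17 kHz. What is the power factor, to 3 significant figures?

0.993

ω = 2πf = 106800 rad/s
X_L = ωL = 620 Ω
Parallel: admittances add. Y = 1/R + 1/(jωL)
Y = (0.0131 − j0.00161) S
|Y| = 0.0132 S → |Z| = 1/|Y| = 75.5 Ω, ∠Z = −∠Y = 7.00°
cos φ = cos(7.00°) = 0.993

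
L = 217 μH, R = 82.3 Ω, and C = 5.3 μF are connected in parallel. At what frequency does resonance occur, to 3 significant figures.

ω₀ = 1/√(LC) = 1/√(0.000217 × 5.3e-06) = 29490 rad/s
f₀ = ω₀/(2π) = 4.69 kHz

4.69 kHz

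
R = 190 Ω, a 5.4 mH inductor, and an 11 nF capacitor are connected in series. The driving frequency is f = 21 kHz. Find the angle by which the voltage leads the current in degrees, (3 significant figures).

7.06°

ω = 2πf = 131900 rad/s
X_L = ωL = 713 Ω
X_C = 1/(ωC) = 689 Ω
Net reactance X = X_L − X_C = 23.5 Ω
Z = 190 + j23.5 Ω
|Z| = √(190² + 23.5²) = 191 Ω
∠Z = arctan(23.5/190) = 7.06°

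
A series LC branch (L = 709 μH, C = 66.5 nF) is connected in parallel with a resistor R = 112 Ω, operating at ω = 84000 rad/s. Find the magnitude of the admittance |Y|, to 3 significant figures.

X_L = ωL = 59.6 Ω
X_C = 1/(ωC) = 179 Ω
Branch 1: Z₁ = R = 112 Ω
Branch 2 (series LC): Z₂ = j(X_L − X_C) = −j119 Ω
Parallel: Z = Z₁Z₂/(Z₁+Z₂), |Z| = 81.7 Ω, ∠Z = -43.2°
|Y| = 1/|Z| = 12.2 mS

12.2 mS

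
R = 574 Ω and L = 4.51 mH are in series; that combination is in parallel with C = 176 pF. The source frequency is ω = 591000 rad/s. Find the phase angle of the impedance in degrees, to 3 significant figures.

X_L = ωL = 2670 Ω
X_C = 1/(ωC) = 9610 Ω
Branch 1 (R+jX_L): Z₁ = 574 + j2670 Ω, |Z₁| = 2730 Ω
Branch 2 (−jX_C): Z₂ = −j9610 Ω
Parallel: Z = Z₁Z₂/(Z₁+Z₂), |Z| = 3760 Ω, ∠Z = 73.1°

73.1°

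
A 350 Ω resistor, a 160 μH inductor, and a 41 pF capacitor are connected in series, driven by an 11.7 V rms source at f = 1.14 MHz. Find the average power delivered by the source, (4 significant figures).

9.168 mW

ω = 2πf = 7.163e+06 rad/s
X_L = ωL = 1146 Ω
X_C = 1/(ωC) = 3405 Ω
Net reactance X = X_L − X_C = -2259 Ω
Z = 350.0 − j2259 Ω
|Z| = √(350.0² + 2259²) = 2286 Ω
∠Z = arctan(-2259/350.0) = -81.19°
I = V/|Z| = 5.118 mA
P = VI cos φ = 11.7 × 0.005118 × cos(-81.19°) = 9.168 mW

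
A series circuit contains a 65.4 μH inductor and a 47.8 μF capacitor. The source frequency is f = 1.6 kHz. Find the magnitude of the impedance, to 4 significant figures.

ω = 2πf = 10050 rad/s
X_L = ωL = 0.6575 Ω
X_C = 1/(ωC) = 2.081 Ω
Net reactance X = X_L − X_C = -1.424 Ω
Z = − j1.424 Ω
|Z| = √(0² + 1.424²) = 1.424 Ω

1.424 Ω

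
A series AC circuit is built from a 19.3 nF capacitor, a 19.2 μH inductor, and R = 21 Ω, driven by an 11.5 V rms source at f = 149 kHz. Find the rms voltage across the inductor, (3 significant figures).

ω = 2πf = 936200 rad/s
X_L = ωL = 18.0 Ω
X_C = 1/(ωC) = 55.3 Ω
Net reactance X = X_L − X_C = -37.4 Ω
Z = 21.0 − j37.4 Ω
|Z| = √(21.0² + 37.4²) = 42.9 Ω
I = V/|Z| = 268 mA
V_L = I·|Z_L| = 0.268 × 18.0 = 4.82 V

4.82 V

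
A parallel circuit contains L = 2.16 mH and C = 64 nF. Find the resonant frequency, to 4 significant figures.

13.54 kHz

ω₀ = 1/√(LC) = 1/√(0.00216 × 6.4e-08) = 85050 rad/s
f₀ = ω₀/(2π) = 13.54 kHz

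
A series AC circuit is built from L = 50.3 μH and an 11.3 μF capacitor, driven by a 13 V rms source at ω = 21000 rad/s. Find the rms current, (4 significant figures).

4.117 A

X_L = ωL = 1.056 Ω
X_C = 1/(ωC) = 4.214 Ω
Net reactance X = X_L − X_C = -3.158 Ω
Z = − j3.158 Ω
|Z| = √(0² + 3.158²) = 3.158 Ω
I = V/|Z| = 13/3.158 = 4.117 A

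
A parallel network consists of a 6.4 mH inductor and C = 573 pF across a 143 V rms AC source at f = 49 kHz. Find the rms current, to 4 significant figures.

47.35 mA

ω = 2πf = 307900 rad/s
X_L = ωL = 1970 Ω
X_C = 1/(ωC) = 5669 Ω
Parallel: admittances add. Y = 1/(jωL) + jωC
Y = (0 − j0.0003311) S
|Y| = 0.0003311 S → |Z| = 1/|Y| = 3020 Ω, ∠Z = −∠Y = 90.00°
I = V/|Z| = 143/3020 = 47.35 mA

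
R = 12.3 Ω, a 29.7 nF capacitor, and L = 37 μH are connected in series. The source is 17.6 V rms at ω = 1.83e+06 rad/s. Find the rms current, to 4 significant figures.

X_L = ωL = 67.71 Ω
X_C = 1/(ωC) = 18.40 Ω
Net reactance X = X_L − X_C = 49.31 Ω
Z = 12.30 + j49.31 Ω
|Z| = √(12.30² + 49.31²) = 50.82 Ω
I = V/|Z| = 17.6/50.82 = 346.3 mA

346.3 mA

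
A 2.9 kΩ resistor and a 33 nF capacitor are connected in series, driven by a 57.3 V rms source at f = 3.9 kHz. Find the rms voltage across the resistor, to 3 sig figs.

ω = 2πf = 24500 rad/s
X_C = 1/(ωC) = 1240 Ω
Z = 2900 − j1240 Ω
|Z| = √(2900² + 1240²) = 3150 Ω
I = V/|Z| = 18.2 mA
V_R = I·|Z_R| = 0.0182 × 2900 = 52.7 V

52.7 V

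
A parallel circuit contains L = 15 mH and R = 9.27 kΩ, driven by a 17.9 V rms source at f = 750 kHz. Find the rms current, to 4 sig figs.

ω = 2πf = 4.712e+06 rad/s
X_L = ωL = 70690 Ω
Parallel: admittances add. Y = 1/R + 1/(jωL)
Y = (0.0001079 − j1.415e-05) S
|Y| = 0.0001088 S → |Z| = 1/|Y| = 9191 Ω, ∠Z = −∠Y = 7.471°
I = V/|Z| = 17.9/9191 = 1.947 mA

1.947 mA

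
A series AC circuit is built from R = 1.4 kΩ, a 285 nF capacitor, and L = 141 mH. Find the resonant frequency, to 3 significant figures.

794 Hz

ω₀ = 1/√(LC) = 1/√(0.141 × 2.85e-07) = 4988 rad/s
f₀ = ω₀/(2π) = 794 Hz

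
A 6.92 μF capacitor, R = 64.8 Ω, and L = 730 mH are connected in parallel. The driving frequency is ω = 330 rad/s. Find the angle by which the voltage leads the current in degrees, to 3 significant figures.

X_L = ωL = 241 Ω
X_C = 1/(ωC) = 438 Ω
Parallel: admittances add. Y = 1/R + 1/(jωL) + jωC
Y = (0.0154 − j0.00187) S
|Y| = 0.0155 S → |Z| = 1/|Y| = 64.3 Ω, ∠Z = −∠Y = 6.90°

6.90°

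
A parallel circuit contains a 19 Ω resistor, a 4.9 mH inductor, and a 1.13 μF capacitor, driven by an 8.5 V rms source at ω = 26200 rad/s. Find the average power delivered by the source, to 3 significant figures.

X_L = ωL = 128 Ω
X_C = 1/(ωC) = 33.8 Ω
Parallel: admittances add. Y = 1/R + 1/(jωL) + jωC
Y = (0.0526 + j0.0218) S
|Y| = 0.0570 S → |Z| = 1/|Y| = 17.6 Ω, ∠Z = −∠Y = -22.5°
I = V/|Z| = 484 mA
P = VI cos φ = 8.5 × 0.484 × cos(-22.5°) = 3.80 W

3.80 W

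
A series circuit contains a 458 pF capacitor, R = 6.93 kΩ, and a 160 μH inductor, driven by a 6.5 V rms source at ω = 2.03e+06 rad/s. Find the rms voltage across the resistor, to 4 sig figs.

6.462 V

X_L = ωL = 324.8 Ω
X_C = 1/(ωC) = 1076 Ω
Net reactance X = X_L − X_C = -750.8 Ω
Z = 6930 − j750.8 Ω
|Z| = √(6930² + 750.8²) = 6971 Ω
I = V/|Z| = 932.5 μA
V_R = I·|Z_R| = 0.0009325 × 6930 = 6.462 V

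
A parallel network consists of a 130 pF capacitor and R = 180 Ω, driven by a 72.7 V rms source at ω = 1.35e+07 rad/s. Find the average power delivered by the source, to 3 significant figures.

X_C = 1/(ωC) = 570 Ω
Parallel: admittances add. Y = 1/R + jωC
Y = (0.00556 + j0.00175) S
|Y| = 0.00583 S → |Z| = 1/|Y| = 172 Ω, ∠Z = −∠Y = -17.5°
I = V/|Z| = 424 mA
P = VI cos φ = 72.7 × 0.424 × cos(-17.5°) = 29.4 W

29.4 W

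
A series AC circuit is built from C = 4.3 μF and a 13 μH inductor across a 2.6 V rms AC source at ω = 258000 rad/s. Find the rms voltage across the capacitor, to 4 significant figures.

X_L = ωL = 3.354 Ω
X_C = 1/(ωC) = 0.9014 Ω
Net reactance X = X_L − X_C = 2.453 Ω
Z = j2.453 Ω
|Z| = √(0² + 2.453²) = 2.453 Ω
I = V/|Z| = 1.060 A
V_C = I·|Z_C| = 1.060 × 0.9014 = 0.9556 V

0.9556 V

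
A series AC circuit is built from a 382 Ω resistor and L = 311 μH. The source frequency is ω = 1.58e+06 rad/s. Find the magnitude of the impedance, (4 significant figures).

X_L = ωL = 491.4 Ω
Z = 382.0 + j491.4 Ω
|Z| = √(382.0² + 491.4²) = 622.4 Ω

622.4 Ω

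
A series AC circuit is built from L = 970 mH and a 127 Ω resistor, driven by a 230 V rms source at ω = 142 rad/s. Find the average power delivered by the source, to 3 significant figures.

X_L = ωL = 138 Ω
Z = 127 + j138 Ω
|Z| = √(127² + 138²) = 187 Ω
∠Z = arctan(138/127) = 47.3°
I = V/|Z| = 1.23 A
P = VI cos φ = 230 × 1.23 × cos(47.3°) = 191 W

191 W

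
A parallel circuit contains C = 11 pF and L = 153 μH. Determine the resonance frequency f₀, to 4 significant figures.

ω₀ = 1/√(LC) = 1/√(0.000153 × 1.1e-11) = 2.438e+07 rad/s
f₀ = ω₀/(2π) = 3.880 MHz

3.880 MHz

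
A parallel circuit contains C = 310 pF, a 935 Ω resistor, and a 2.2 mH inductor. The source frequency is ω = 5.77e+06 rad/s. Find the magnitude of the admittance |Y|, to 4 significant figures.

X_L = ωL = 12690 Ω
X_C = 1/(ωC) = 559.1 Ω
Parallel: admittances add. Y = 1/R + 1/(jωL) + jωC
Y = (0.001070 + j0.001710) S
|Y| = 0.002017 S → |Z| = 1/|Y| = 495.8 Ω, ∠Z = −∠Y = -57.97°

2.017 mS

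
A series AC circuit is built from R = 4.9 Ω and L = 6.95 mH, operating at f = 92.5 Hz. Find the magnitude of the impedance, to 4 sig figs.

ω = 2πf = 581.2 rad/s
X_L = ωL = 4.039 Ω
Z = 4.900 + j4.039 Ω
|Z| = √(4.900² + 4.039²) = 6.350 Ω

6.350 Ω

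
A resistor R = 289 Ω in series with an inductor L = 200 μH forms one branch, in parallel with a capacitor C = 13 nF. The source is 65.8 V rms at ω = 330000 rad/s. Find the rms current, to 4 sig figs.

X_L = ωL = 66.00 Ω
X_C = 1/(ωC) = 233.1 Ω
Branch 1 (R+jX_L): Z₁ = 289.0 + j66.00 Ω, |Z₁| = 296.4 Ω
Branch 2 (−jX_C): Z₂ = −j233.1 Ω
Parallel: Z = Z₁Z₂/(Z₁+Z₂), |Z| = 207.0 Ω, ∠Z = -47.10°
I = V/|Z| = 65.8/207.0 = 317.9 mA

317.9 mA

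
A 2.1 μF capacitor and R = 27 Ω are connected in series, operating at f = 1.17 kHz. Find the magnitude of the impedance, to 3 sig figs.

70.2 Ω

ω = 2πf = 7351 rad/s
X_C = 1/(ωC) = 64.8 Ω
Z = 27.0 − j64.8 Ω
|Z| = √(27.0² + 64.8²) = 70.2 Ω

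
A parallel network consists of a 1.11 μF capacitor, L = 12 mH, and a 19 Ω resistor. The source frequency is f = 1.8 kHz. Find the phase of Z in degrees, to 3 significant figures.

-5.63°

ω = 2πf = 11310 rad/s
X_L = ωL = 136 Ω
X_C = 1/(ωC) = 79.7 Ω
Parallel: admittances add. Y = 1/R + 1/(jωL) + jωC
Y = (0.0526 + j0.00519) S
|Y| = 0.0529 S → |Z| = 1/|Y| = 18.9 Ω, ∠Z = −∠Y = -5.63°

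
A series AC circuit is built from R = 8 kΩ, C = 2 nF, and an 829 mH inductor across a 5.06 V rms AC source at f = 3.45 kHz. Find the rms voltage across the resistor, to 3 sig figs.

4.27 V

ω = 2πf = 21680 rad/s
X_L = ωL = 18000 Ω
X_C = 1/(ωC) = 23100 Ω
Net reactance X = X_L − X_C = -5100 Ω
Z = 8000 − j5100 Ω
|Z| = √(8000² + 5100²) = 9490 Ω
I = V/|Z| = 533 μA
V_R = I·|Z_R| = 0.000533 × 8000 = 4.27 V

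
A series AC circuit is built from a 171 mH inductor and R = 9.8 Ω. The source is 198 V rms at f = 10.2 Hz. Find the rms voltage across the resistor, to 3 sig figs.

ω = 2πf = 64.09 rad/s
X_L = ωL = 11.0 Ω
Z = 9.80 + j11.0 Ω
|Z| = √(9.80² + 11.0²) = 14.7 Ω
I = V/|Z| = 13.5 A
V_R = I·|Z_R| = 13.5 × 9.80 = 132 V

132 V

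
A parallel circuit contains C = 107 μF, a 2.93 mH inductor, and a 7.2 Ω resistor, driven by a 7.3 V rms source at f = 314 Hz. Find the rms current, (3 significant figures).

ω = 2πf = 1973 rad/s
X_L = ωL = 5.78 Ω
X_C = 1/(ωC) = 4.74 Ω
Parallel: admittances add. Y = 1/R + 1/(jωL) + jωC
Y = (0.139 + j0.0381) S
|Y| = 0.144 S → |Z| = 1/|Y| = 6.94 Ω, ∠Z = −∠Y = -15.3°
I = V/|Z| = 7.3/6.94 = 1.05 A

1.05 A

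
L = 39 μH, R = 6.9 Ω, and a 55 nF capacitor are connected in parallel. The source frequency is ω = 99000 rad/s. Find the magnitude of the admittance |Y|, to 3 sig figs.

X_L = ωL = 3.86 Ω
X_C = 1/(ωC) = 184 Ω
Parallel: admittances add. Y = 1/R + 1/(jωL) + jωC
Y = (0.145 − j0.254) S
|Y| = 0.292 S → |Z| = 1/|Y| = 3.42 Ω, ∠Z = −∠Y = 60.2°

292 mS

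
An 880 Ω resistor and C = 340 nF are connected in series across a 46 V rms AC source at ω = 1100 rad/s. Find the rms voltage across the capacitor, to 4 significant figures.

43.69 V

X_C = 1/(ωC) = 2674 Ω
Z = 880.0 − j2674 Ω
|Z| = √(880.0² + 2674²) = 2815 Ω
I = V/|Z| = 16.34 mA
V_C = I·|Z_C| = 0.01634 × 2674 = 43.69 V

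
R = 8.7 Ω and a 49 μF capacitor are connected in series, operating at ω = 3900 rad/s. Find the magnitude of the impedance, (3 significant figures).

10.2 Ω

X_C = 1/(ωC) = 5.23 Ω
Z = 8.70 − j5.23 Ω
|Z| = √(8.70² + 5.23²) = 10.2 Ω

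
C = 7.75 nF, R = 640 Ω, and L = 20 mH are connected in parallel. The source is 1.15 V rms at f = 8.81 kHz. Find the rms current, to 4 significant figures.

1.878 mA

ω = 2πf = 55350 rad/s
X_L = ωL = 1107 Ω
X_C = 1/(ωC) = 2331 Ω
Parallel: admittances add. Y = 1/R + 1/(jωL) + jωC
Y = (0.001563 − j0.0004743) S
|Y| = 0.001633 S → |Z| = 1/|Y| = 612.4 Ω, ∠Z = −∠Y = 16.88°
I = V/|Z| = 1.15/612.4 = 1.878 mA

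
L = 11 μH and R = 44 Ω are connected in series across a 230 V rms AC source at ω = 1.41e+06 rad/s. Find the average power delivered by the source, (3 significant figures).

1.07 kW

X_L = ωL = 15.5 Ω
Z = 44.0 + j15.5 Ω
|Z| = √(44.0² + 15.5²) = 46.7 Ω
∠Z = arctan(15.5/44.0) = 19.4°
I = V/|Z| = 4.93 A
P = VI cos φ = 230 × 4.93 × cos(19.4°) = 1.07 kW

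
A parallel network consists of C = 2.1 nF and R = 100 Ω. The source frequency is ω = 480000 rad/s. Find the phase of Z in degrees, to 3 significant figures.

-5.76°

X_C = 1/(ωC) = 992 Ω
Parallel: admittances add. Y = 1/R + jωC
Y = (0.0100 + j0.00101) S
|Y| = 0.0101 S → |Z| = 1/|Y| = 99.5 Ω, ∠Z = −∠Y = -5.76°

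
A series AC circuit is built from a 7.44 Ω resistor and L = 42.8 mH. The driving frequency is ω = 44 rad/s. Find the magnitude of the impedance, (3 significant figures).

X_L = ωL = 1.88 Ω
Z = 7.44 + j1.88 Ω
|Z| = √(7.44² + 1.88²) = 7.67 Ω

7.67 Ω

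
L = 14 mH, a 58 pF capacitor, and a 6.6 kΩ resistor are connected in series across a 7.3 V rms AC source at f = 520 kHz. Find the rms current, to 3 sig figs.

178 μA

ω = 2πf = 3.267e+06 rad/s
X_L = ωL = 45700 Ω
X_C = 1/(ωC) = 5280 Ω
Net reactance X = X_L − X_C = 40500 Ω
Z = 6600 + j40500 Ω
|Z| = √(6600² + 40500²) = 41000 Ω
I = V/|Z| = 7.3/41000 = 178 μA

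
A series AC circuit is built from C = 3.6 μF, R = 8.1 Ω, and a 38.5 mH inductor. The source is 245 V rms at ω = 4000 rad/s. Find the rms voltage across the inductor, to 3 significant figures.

X_L = ωL = 154 Ω
X_C = 1/(ωC) = 69.4 Ω
Net reactance X = X_L − X_C = 84.6 Ω
Z = 8.10 + j84.6 Ω
|Z| = √(8.10² + 84.6²) = 84.9 Ω
I = V/|Z| = 2.88 A
V_L = I·|Z_L| = 2.88 × 154 = 444 V

444 V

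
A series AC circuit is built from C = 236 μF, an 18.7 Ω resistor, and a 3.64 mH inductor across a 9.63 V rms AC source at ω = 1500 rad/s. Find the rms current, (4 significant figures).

509.9 mA

X_L = ωL = 5.460 Ω
X_C = 1/(ωC) = 2.825 Ω
Net reactance X = X_L − X_C = 2.635 Ω
Z = 18.70 + j2.635 Ω
|Z| = √(18.70² + 2.635²) = 18.88 Ω
I = V/|Z| = 9.63/18.88 = 509.9 mA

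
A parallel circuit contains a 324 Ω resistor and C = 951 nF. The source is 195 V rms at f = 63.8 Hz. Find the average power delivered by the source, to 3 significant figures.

ω = 2πf = 400.9 rad/s
X_C = 1/(ωC) = 2620 Ω
Parallel: admittances add. Y = 1/R + jωC
Y = (0.00309 + j0.000381) S
|Y| = 0.00311 S → |Z| = 1/|Y| = 322 Ω, ∠Z = −∠Y = -7.04°
I = V/|Z| = 606 mA
P = VI cos φ = 195 × 0.606 × cos(-7.04°) = 117 W

117 W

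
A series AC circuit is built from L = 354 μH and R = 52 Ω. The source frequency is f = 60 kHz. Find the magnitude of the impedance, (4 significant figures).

ω = 2πf = 377000 rad/s
X_L = ωL = 133.5 Ω
Z = 52.00 + j133.5 Ω
|Z| = √(52.00² + 133.5²) = 143.2 Ω

143.2 Ω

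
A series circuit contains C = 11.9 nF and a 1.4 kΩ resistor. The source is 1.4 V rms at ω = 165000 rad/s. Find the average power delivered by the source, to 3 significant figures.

X_C = 1/(ωC) = 509 Ω
Z = 1400 − j509 Ω
|Z| = √(1400² + 509²) = 1490 Ω
∠Z = arctan(-509/1400) = -20.0°
I = V/|Z| = 940 μA
P = VI cos φ = 1.4 × 0.000940 × cos(-20.0°) = 1.24 mW

1.24 mW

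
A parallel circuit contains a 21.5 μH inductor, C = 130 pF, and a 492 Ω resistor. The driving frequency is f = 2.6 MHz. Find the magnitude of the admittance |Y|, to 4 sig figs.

2.157 mS

ω = 2πf = 1.634e+07 rad/s
X_L = ωL = 351.2 Ω
X_C = 1/(ωC) = 470.9 Ω
Parallel: admittances add. Y = 1/R + 1/(jωL) + jωC
Y = (0.002033 − j0.0007234) S
|Y| = 0.002157 S → |Z| = 1/|Y| = 463.5 Ω, ∠Z = −∠Y = 19.59°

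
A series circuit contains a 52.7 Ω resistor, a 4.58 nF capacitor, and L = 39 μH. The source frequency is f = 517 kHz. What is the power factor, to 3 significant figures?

ω = 2πf = 3.248e+06 rad/s
X_L = ωL = 127 Ω
X_C = 1/(ωC) = 67.2 Ω
Net reactance X = X_L − X_C = 59.5 Ω
Z = 52.7 + j59.5 Ω
|Z| = √(52.7² + 59.5²) = 79.5 Ω
∠Z = arctan(59.5/52.7) = 48.5°
cos φ = cos(48.5°) = 0.663

0.663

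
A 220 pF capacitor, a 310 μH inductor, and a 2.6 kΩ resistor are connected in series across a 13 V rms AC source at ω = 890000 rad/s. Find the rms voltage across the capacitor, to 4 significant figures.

X_L = ωL = 275.9 Ω
X_C = 1/(ωC) = 5107 Ω
Net reactance X = X_L − X_C = -4831 Ω
Z = 2600 − j4831 Ω
|Z| = √(2600² + 4831²) = 5487 Ω
I = V/|Z| = 2.369 mA
V_C = I·|Z_C| = 0.002369 × 5107 = 12.10 V

12.10 V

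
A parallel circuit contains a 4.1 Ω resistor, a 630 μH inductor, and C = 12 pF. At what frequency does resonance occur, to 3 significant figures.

1.83 MHz

ω₀ = 1/√(LC) = 1/√(0.00063 × 1.2e-11) = 1.15e+07 rad/s
f₀ = ω₀/(2π) = 1.83 MHz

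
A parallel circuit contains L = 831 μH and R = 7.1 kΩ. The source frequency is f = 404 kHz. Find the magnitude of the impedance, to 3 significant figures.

ω = 2πf = 2.538e+06 rad/s
X_L = ωL = 2110 Ω
Parallel: admittances add. Y = 1/R + 1/(jωL)
Y = (0.000141 − j0.000474) S
|Y| = 0.000495 S → |Z| = 1/|Y| = 2020 Ω, ∠Z = −∠Y = 73.5°

2020 Ω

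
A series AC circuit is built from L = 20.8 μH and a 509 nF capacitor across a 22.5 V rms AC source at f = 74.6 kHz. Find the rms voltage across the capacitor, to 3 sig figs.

17.0 V

ω = 2πf = 468700 rad/s
X_L = ωL = 9.75 Ω
X_C = 1/(ωC) = 4.19 Ω
Net reactance X = X_L − X_C = 5.56 Ω
Z = j5.56 Ω
|Z| = √(0² + 5.56²) = 5.56 Ω
I = V/|Z| = 4.05 A
V_C = I·|Z_C| = 4.05 × 4.19 = 17.0 V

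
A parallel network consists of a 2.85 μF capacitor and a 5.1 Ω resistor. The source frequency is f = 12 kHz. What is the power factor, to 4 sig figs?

ω = 2πf = 75400 rad/s
X_C = 1/(ωC) = 4.654 Ω
Parallel: admittances add. Y = 1/R + jωC
Y = (0.1961 + j0.2149) S
|Y| = 0.2909 S → |Z| = 1/|Y| = 3.438 Ω, ∠Z = −∠Y = -47.62°
cos φ = cos(-47.62°) = 0.6740

0.6740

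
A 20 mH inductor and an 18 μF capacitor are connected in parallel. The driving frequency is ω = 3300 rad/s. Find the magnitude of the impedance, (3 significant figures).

X_L = ωL = 66.0 Ω
X_C = 1/(ωC) = 16.8 Ω
Parallel: admittances add. Y = 1/(jωL) + jωC
Y = (0 + j0.0442) S
|Y| = 0.0442 S → |Z| = 1/|Y| = 22.6 Ω, ∠Z = −∠Y = -90.0°

22.6 Ω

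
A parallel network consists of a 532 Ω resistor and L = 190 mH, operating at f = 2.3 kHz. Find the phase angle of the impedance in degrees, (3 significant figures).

11.0°

ω = 2πf = 14450 rad/s
X_L = ωL = 2750 Ω
Parallel: admittances add. Y = 1/R + 1/(jωL)
Y = (0.00188 − j0.000364) S
|Y| = 0.00191 S → |Z| = 1/|Y| = 522 Ω, ∠Z = −∠Y = 11.0°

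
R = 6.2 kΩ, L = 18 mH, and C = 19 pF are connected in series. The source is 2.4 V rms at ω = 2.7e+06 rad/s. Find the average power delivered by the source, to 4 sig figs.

X_L = ωL = 48600 Ω
X_C = 1/(ωC) = 19490 Ω
Net reactance X = X_L − X_C = 29110 Ω
Z = 6200 + j29110 Ω
|Z| = √(6200² + 29110²) = 29760 Ω
∠Z = arctan(29110/6200) = 77.98°
I = V/|Z| = 80.65 μA
P = VI cos φ = 2.4 × 8.065e-05 × cos(77.98°) = 40.32 μW

40.32 μW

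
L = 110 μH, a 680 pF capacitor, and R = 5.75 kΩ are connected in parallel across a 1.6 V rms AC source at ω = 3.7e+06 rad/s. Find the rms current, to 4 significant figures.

293.8 μA

X_L = ωL = 407.0 Ω
X_C = 1/(ωC) = 397.5 Ω
Parallel: admittances add. Y = 1/R + 1/(jωL) + jωC
Y = (0.0001739 + j5.9e-05) S
|Y| = 0.0001836 S → |Z| = 1/|Y| = 5445 Ω, ∠Z = −∠Y = -18.74°
I = V/|Z| = 1.6/5445 = 293.8 μA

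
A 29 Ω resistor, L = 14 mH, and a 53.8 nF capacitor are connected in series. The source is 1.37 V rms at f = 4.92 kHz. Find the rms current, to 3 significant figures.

ω = 2πf = 30910 rad/s
X_L = ωL = 433 Ω
X_C = 1/(ωC) = 601 Ω
Net reactance X = X_L − X_C = -168 Ω
Z = 29.0 − j168 Ω
|Z| = √(29.0² + 168²) = 171 Ω
I = V/|Z| = 1.37/171 = 8.01 mA

8.01 mA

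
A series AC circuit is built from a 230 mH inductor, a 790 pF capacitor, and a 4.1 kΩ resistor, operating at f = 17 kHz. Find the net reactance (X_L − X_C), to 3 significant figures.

12700 Ω

ω = 2πf = 106800 rad/s
X_L = ωL = 24600 Ω
X_C = 1/(ωC) = 11900 Ω
X = 24600 − 11900 = 12700 Ω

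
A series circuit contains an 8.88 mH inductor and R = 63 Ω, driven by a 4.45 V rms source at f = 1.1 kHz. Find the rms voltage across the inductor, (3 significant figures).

ω = 2πf = 6912 rad/s
X_L = ωL = 61.4 Ω
Z = 63.0 + j61.4 Ω
|Z| = √(63.0² + 61.4²) = 88.0 Ω
I = V/|Z| = 50.6 mA
V_L = I·|Z_L| = 0.0506 × 61.4 = 3.11 V

3.11 V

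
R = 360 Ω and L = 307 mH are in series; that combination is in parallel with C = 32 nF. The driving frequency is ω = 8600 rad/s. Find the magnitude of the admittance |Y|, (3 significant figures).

X_L = ωL = 2640 Ω
X_C = 1/(ωC) = 3630 Ω
Branch 1 (R+jX_L): Z₁ = 360 + j2640 Ω, |Z₁| = 2660 Ω
Branch 2 (−jX_C): Z₂ = −j3630 Ω
Parallel: Z = Z₁Z₂/(Z₁+Z₂), |Z| = 9160 Ω, ∠Z = 62.3°
|Y| = 1/|Z| = 109 μS

109 μS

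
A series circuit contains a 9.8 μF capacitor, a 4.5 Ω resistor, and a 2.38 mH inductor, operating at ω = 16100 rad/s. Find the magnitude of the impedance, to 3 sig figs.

32.3 Ω

X_L = ωL = 38.3 Ω
X_C = 1/(ωC) = 6.34 Ω
Net reactance X = X_L − X_C = 32.0 Ω
Z = 4.50 + j32.0 Ω
|Z| = √(4.50² + 32.0²) = 32.3 Ω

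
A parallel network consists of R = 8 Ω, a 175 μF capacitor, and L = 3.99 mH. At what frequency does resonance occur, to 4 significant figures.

ω₀ = 1/√(LC) = 1/√(0.00399 × 0.000175) = 1197 rad/s
f₀ = ω₀/(2π) = 190.5 Hz

190.5 Hz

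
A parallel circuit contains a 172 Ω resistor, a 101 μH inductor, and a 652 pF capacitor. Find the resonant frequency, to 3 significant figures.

620 kHz

ω₀ = 1/√(LC) = 1/√(0.000101 × 6.52e-10) = 3.897e+06 rad/s
f₀ = ω₀/(2π) = 620 kHz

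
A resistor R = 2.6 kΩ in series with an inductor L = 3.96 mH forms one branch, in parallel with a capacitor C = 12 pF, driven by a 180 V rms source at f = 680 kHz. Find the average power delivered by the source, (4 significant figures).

287.5 mW

ω = 2πf = 4.273e+06 rad/s
X_L = ωL = 16920 Ω
X_C = 1/(ωC) = 19500 Ω
Branch 1 (R+jX_L): Z₁ = 2600 + j16920 Ω, |Z₁| = 17120 Ω
Branch 2 (−jX_C): Z₂ = −j19500 Ω
Parallel: Z = Z₁Z₂/(Z₁+Z₂), |Z| = 91070 Ω, ∠Z = 36.10°
I = V/|Z| = 1.977 mA
P = VI cos φ = 180 × 0.001977 × cos(36.10°) = 287.5 mW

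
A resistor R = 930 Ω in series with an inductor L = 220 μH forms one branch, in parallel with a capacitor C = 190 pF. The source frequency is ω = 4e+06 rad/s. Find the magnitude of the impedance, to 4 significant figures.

X_L = ωL = 880.0 Ω
X_C = 1/(ωC) = 1316 Ω
Branch 1 (R+jX_L): Z₁ = 930.0 + j880.0 Ω, |Z₁| = 1280 Ω
Branch 2 (−jX_C): Z₂ = −j1316 Ω
Parallel: Z = Z₁Z₂/(Z₁+Z₂), |Z| = 1640 Ω, ∠Z = -21.47°

1640 Ω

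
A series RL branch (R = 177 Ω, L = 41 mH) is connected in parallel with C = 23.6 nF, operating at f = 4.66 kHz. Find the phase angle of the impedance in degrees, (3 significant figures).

46.0°

ω = 2πf = 29280 rad/s
X_L = ωL = 1200 Ω
X_C = 1/(ωC) = 1450 Ω
Branch 1 (R+jX_L): Z₁ = 177 + j1200 Ω, |Z₁| = 1210 Ω
Branch 2 (−jX_C): Z₂ = −j1450 Ω
Parallel: Z = Z₁Z₂/(Z₁+Z₂), |Z| = 5780 Ω, ∠Z = 46.0°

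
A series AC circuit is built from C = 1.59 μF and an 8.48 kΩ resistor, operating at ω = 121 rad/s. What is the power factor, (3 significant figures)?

0.853

X_C = 1/(ωC) = 5200 Ω
Z = 8480 − j5200 Ω
|Z| = √(8480² + 5200²) = 9950 Ω
∠Z = arctan(-5200/8480) = -31.5°
cos φ = cos(-31.5°) = 0.853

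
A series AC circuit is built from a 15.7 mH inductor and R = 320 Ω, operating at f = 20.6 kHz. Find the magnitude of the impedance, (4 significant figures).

2057 Ω

ω = 2πf = 129400 rad/s
X_L = ωL = 2032 Ω
Z = 320.0 + j2032 Ω
|Z| = √(320.0² + 2032²) = 2057 Ω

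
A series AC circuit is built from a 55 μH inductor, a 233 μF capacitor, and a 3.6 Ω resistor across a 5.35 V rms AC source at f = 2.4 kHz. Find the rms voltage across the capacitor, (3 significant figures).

0.418 V

ω = 2πf = 15080 rad/s
X_L = ωL = 0.829 Ω
X_C = 1/(ωC) = 0.285 Ω
Net reactance X = X_L − X_C = 0.545 Ω
Z = 3.60 + j0.545 Ω
|Z| = √(3.60² + 0.545²) = 3.64 Ω
I = V/|Z| = 1.47 A
V_C = I·|Z_C| = 1.47 × 0.285 = 0.418 V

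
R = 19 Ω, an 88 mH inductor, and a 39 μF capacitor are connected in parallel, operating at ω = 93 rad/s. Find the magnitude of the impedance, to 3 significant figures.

X_L = ωL = 8.18 Ω
X_C = 1/(ωC) = 276 Ω
Parallel: admittances add. Y = 1/R + 1/(jωL) + jωC
Y = (0.0526 − j0.119) S
|Y| = 0.130 S → |Z| = 1/|Y| = 7.71 Ω, ∠Z = −∠Y = 66.1°

7.71 Ω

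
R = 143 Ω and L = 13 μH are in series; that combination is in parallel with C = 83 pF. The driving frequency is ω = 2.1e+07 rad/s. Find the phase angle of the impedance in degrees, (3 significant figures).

X_L = ωL = 273 Ω
X_C = 1/(ωC) = 574 Ω
Branch 1 (R+jX_L): Z₁ = 143 + j273 Ω, |Z₁| = 308 Ω
Branch 2 (−jX_C): Z₂ = −j574 Ω
Parallel: Z = Z₁Z₂/(Z₁+Z₂), |Z| = 531 Ω, ∠Z = 36.9°

36.9°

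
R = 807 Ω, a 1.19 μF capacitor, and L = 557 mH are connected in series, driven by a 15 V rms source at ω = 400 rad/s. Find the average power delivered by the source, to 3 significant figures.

X_L = ωL = 223 Ω
X_C = 1/(ωC) = 2100 Ω
Net reactance X = X_L − X_C = -1880 Ω
Z = 807 − j1880 Ω
|Z| = √(807² + 1880²) = 2040 Ω
∠Z = arctan(-1880/807) = -66.7°
I = V/|Z| = 7.34 mA
P = VI cos φ = 15 × 0.00734 × cos(-66.7°) = 43.5 mW

43.5 mW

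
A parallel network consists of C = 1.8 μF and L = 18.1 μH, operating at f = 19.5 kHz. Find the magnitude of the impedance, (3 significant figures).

ω = 2πf = 122500 rad/s
X_L = ωL = 2.22 Ω
X_C = 1/(ωC) = 4.53 Ω
Parallel: admittances add. Y = 1/(jωL) + jωC
Y = (0 − j0.230) S
|Y| = 0.230 S → |Z| = 1/|Y| = 4.34 Ω, ∠Z = −∠Y = 90.0°

4.34 Ω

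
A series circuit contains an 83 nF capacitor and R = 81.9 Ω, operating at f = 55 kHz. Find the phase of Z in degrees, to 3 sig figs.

-23.1°

ω = 2πf = 345600 rad/s
X_C = 1/(ωC) = 34.9 Ω
Z = 81.9 − j34.9 Ω
|Z| = √(81.9² + 34.9²) = 89.0 Ω
∠Z = arctan(-34.9/81.9) = -23.1°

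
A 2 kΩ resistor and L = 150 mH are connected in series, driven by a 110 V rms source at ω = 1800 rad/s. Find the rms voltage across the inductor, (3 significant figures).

X_L = ωL = 270 Ω
Z = 2000 + j270 Ω
|Z| = √(2000² + 270²) = 2020 Ω
I = V/|Z| = 54.5 mA
V_L = I·|Z_L| = 0.0545 × 270 = 14.7 V

14.7 V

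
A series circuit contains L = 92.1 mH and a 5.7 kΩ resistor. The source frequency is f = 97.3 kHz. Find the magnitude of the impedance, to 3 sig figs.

ω = 2πf = 611400 rad/s
X_L = ωL = 56300 Ω
Z = 5700 + j56300 Ω
|Z| = √(5700² + 56300²) = 56600 Ω

56600 Ω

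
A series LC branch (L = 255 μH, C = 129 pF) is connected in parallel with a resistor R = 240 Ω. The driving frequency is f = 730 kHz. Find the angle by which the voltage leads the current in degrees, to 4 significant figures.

-24.76°

ω = 2πf = 4.587e+06 rad/s
X_L = ωL = 1170 Ω
X_C = 1/(ωC) = 1690 Ω
Branch 1: Z₁ = R = 240.0 Ω
Branch 2 (series LC): Z₂ = j(X_L − X_C) = −j520.5 Ω
Parallel: Z = Z₁Z₂/(Z₁+Z₂), |Z| = 217.9 Ω, ∠Z = -24.76°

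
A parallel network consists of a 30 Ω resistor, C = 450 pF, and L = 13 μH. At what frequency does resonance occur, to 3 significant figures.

2.08 MHz

ω₀ = 1/√(LC) = 1/√(1.3e-05 × 4.5e-10) = 1.307e+07 rad/s
f₀ = ω₀/(2π) = 2.08 MHz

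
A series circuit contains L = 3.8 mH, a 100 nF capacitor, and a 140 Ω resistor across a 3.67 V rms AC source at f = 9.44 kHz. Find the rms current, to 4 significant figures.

24.29 mA

ω = 2πf = 59310 rad/s
X_L = ωL = 225.4 Ω
X_C = 1/(ωC) = 168.6 Ω
Net reactance X = X_L − X_C = 56.79 Ω
Z = 140.0 + j56.79 Ω
|Z| = √(140.0² + 56.79²) = 151.1 Ω
I = V/|Z| = 3.67/151.1 = 24.29 mA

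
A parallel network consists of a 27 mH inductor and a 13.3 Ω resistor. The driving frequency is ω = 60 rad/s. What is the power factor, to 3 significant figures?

X_L = ωL = 1.62 Ω
Parallel: admittances add. Y = 1/R + 1/(jωL)
Y = (0.0752 − j0.617) S
|Y| = 0.622 S → |Z| = 1/|Y| = 1.61 Ω, ∠Z = −∠Y = 83.1°
cos φ = cos(83.1°) = 0.121

0.121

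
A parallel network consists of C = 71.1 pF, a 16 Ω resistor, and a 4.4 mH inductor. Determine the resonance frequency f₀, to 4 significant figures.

ω₀ = 1/√(LC) = 1/√(0.0044 × 7.11e-11) = 1.788e+06 rad/s
f₀ = ω₀/(2π) = 284.6 kHz

284.6 kHz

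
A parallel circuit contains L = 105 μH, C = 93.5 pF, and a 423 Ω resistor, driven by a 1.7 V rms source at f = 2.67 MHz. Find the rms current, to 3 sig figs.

4.36 mA

ω = 2πf = 1.678e+07 rad/s
X_L = ωL = 1760 Ω
X_C = 1/(ωC) = 638 Ω
Parallel: admittances add. Y = 1/R + 1/(jωL) + jωC
Y = (0.00236 + j0.00100) S
|Y| = 0.00257 S → |Z| = 1/|Y| = 390 Ω, ∠Z = −∠Y = -22.9°
I = V/|Z| = 1.7/390 = 4.36 mA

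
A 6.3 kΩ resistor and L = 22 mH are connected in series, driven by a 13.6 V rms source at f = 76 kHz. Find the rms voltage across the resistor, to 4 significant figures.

ω = 2πf = 477500 rad/s
X_L = ωL = 10510 Ω
Z = 6300 + j10510 Ω
|Z| = √(6300² + 10510²) = 12250 Ω
I = V/|Z| = 1.110 mA
V_R = I·|Z_R| = 0.001110 × 6300 = 6.994 V

6.994 V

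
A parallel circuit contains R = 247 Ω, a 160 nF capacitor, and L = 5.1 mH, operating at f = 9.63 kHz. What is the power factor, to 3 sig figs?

0.532

ω = 2πf = 60510 rad/s
X_L = ωL = 309 Ω
X_C = 1/(ωC) = 103 Ω
Parallel: admittances add. Y = 1/R + 1/(jωL) + jωC
Y = (0.00405 + j0.00644) S
|Y| = 0.00761 S → |Z| = 1/|Y| = 131 Ω, ∠Z = −∠Y = -57.8°
cos φ = cos(-57.8°) = 0.532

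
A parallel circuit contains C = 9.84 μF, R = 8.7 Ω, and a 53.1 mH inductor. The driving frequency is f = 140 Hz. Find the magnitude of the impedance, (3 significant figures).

ω = 2πf = 879.6 rad/s
X_L = ωL = 46.7 Ω
X_C = 1/(ωC) = 116 Ω
Parallel: admittances add. Y = 1/R + 1/(jωL) + jωC
Y = (0.115 − j0.0128) S
|Y| = 0.116 S → |Z| = 1/|Y| = 8.65 Ω, ∠Z = −∠Y = 6.33°

8.65 Ω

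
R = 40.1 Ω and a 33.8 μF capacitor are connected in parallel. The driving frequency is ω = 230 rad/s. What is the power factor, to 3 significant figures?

X_C = 1/(ωC) = 129 Ω
Parallel: admittances add. Y = 1/R + jωC
Y = (0.0249 + j0.00777) S
|Y| = 0.0261 S → |Z| = 1/|Y| = 38.3 Ω, ∠Z = −∠Y = -17.3°
cos φ = cos(-17.3°) = 0.955

0.955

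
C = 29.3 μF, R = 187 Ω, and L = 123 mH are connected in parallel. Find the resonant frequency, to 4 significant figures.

83.84 Hz

ω₀ = 1/√(LC) = 1/√(0.123 × 2.93e-05) = 526.8 rad/s
f₀ = ω₀/(2π) = 83.84 Hz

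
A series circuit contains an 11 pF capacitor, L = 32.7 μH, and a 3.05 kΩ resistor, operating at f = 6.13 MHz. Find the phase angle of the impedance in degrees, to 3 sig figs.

ω = 2πf = 3.852e+07 rad/s
X_L = ωL = 1260 Ω
X_C = 1/(ωC) = 2360 Ω
Net reactance X = X_L − X_C = -1100 Ω
Z = 3050 − j1100 Ω
|Z| = √(3050² + 1100²) = 3240 Ω
∠Z = arctan(-1100/3050) = -19.8°

-19.8°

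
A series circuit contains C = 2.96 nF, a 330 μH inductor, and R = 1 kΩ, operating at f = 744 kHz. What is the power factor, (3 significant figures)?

0.562

ω = 2πf = 4.675e+06 rad/s
X_L = ωL = 1540 Ω
X_C = 1/(ωC) = 72.3 Ω
Net reactance X = X_L − X_C = 1470 Ω
Z = 1000 + j1470 Ω
|Z| = √(1000² + 1470²) = 1780 Ω
∠Z = arctan(1470/1000) = 55.8°
cos φ = cos(55.8°) = 0.562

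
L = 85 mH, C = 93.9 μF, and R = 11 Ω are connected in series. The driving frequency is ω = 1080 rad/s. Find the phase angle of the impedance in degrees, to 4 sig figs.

82.35°

X_L = ωL = 91.80 Ω
X_C = 1/(ωC) = 9.861 Ω
Net reactance X = X_L − X_C = 81.94 Ω
Z = 11.00 + j81.94 Ω
|Z| = √(11.00² + 81.94²) = 82.67 Ω
∠Z = arctan(81.94/11.00) = 82.35°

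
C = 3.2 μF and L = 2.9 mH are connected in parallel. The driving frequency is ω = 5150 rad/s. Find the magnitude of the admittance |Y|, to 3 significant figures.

X_L = ωL = 14.9 Ω
X_C = 1/(ωC) = 60.7 Ω
Parallel: admittances add. Y = 1/(jωL) + jωC
Y = (0 − j0.0505) S
|Y| = 0.0505 S → |Z| = 1/|Y| = 19.8 Ω, ∠Z = −∠Y = 90.0°

50.5 mS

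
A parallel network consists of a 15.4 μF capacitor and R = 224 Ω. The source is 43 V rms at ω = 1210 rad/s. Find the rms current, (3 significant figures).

X_C = 1/(ωC) = 53.7 Ω
Parallel: admittances add. Y = 1/R + jωC
Y = (0.00446 + j0.0186) S
|Y| = 0.0192 S → |Z| = 1/|Y| = 52.2 Ω, ∠Z = −∠Y = -76.5°
I = V/|Z| = 43/52.2 = 824 mA

824 mA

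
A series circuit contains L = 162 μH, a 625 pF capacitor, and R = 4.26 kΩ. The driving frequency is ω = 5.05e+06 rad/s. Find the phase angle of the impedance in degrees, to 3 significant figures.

6.71°

X_L = ωL = 818 Ω
X_C = 1/(ωC) = 317 Ω
Net reactance X = X_L − X_C = 501 Ω
Z = 4260 + j501 Ω
|Z| = √(4260² + 501²) = 4290 Ω
∠Z = arctan(501/4260) = 6.71°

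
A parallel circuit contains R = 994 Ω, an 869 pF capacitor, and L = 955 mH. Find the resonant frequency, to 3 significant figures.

5.52 kHz

ω₀ = 1/√(LC) = 1/√(0.955 × 8.69e-10) = 34710 rad/s
f₀ = ω₀/(2π) = 5.52 kHz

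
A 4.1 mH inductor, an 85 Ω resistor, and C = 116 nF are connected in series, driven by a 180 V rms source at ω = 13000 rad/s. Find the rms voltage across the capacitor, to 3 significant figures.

X_L = ωL = 53.3 Ω
X_C = 1/(ωC) = 663 Ω
Net reactance X = X_L − X_C = -610 Ω
Z = 85.0 − j610 Ω
|Z| = √(85.0² + 610²) = 616 Ω
I = V/|Z| = 292 mA
V_C = I·|Z_C| = 0.292 × 663 = 194 V

194 V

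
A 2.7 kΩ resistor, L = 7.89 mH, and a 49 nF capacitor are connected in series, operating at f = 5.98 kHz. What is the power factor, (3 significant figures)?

ω = 2πf = 37570 rad/s
X_L = ωL = 296 Ω
X_C = 1/(ωC) = 543 Ω
Net reactance X = X_L − X_C = -247 Ω
Z = 2700 − j247 Ω
|Z| = √(2700² + 247²) = 2710 Ω
∠Z = arctan(-247/2700) = -5.22°
cos φ = cos(-5.22°) = 0.996

0.996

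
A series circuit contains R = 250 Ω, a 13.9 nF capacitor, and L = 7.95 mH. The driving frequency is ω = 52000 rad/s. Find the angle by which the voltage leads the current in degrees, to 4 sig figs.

-75.55°

X_L = ωL = 413.4 Ω
X_C = 1/(ωC) = 1384 Ω
Net reactance X = X_L − X_C = -970.1 Ω
Z = 250.0 − j970.1 Ω
|Z| = √(250.0² + 970.1²) = 1002 Ω
∠Z = arctan(-970.1/250.0) = -75.55°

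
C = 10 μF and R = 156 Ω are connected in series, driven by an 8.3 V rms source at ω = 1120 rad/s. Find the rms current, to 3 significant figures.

46.2 mA

X_C = 1/(ωC) = 89.3 Ω
Z = 156 − j89.3 Ω
|Z| = √(156² + 89.3²) = 180 Ω
I = V/|Z| = 8.3/180 = 46.2 mA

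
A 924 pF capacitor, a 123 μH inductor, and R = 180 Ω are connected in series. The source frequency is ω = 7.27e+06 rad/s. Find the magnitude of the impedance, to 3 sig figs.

767 Ω

X_L = ωL = 894 Ω
X_C = 1/(ωC) = 149 Ω
Net reactance X = X_L − X_C = 745 Ω
Z = 180 + j745 Ω
|Z| = √(180² + 745²) = 767 Ω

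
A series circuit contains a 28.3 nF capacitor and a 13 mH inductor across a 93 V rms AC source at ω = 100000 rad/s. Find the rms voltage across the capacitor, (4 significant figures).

X_L = ωL = 1300 Ω
X_C = 1/(ωC) = 353.4 Ω
Net reactance X = X_L − X_C = 946.6 Ω
Z = j946.6 Ω
|Z| = √(0² + 946.6²) = 946.6 Ω
I = V/|Z| = 98.24 mA
V_C = I·|Z_C| = 0.09824 × 353.4 = 34.71 V

34.71 V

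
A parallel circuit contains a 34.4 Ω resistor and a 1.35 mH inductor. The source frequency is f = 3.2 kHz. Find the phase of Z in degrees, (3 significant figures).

ω = 2πf = 20110 rad/s
X_L = ωL = 27.1 Ω
Parallel: admittances add. Y = 1/R + 1/(jωL)
Y = (0.0291 − j0.0368) S
|Y| = 0.0469 S → |Z| = 1/|Y| = 21.3 Ω, ∠Z = −∠Y = 51.7°

51.7°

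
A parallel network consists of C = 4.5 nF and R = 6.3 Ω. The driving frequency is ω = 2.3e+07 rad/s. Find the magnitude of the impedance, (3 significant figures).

X_C = 1/(ωC) = 9.66 Ω
Parallel: admittances add. Y = 1/R + jωC
Y = (0.159 + j0.103) S
|Y| = 0.189 S → |Z| = 1/|Y| = 5.28 Ω, ∠Z = −∠Y = -33.1°

5.28 Ω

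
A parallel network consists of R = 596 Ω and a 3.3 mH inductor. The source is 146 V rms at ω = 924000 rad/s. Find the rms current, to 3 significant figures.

X_L = ωL = 3050 Ω
Parallel: admittances add. Y = 1/R + 1/(jωL)
Y = (0.00168 − j0.000328) S
|Y| = 0.00171 S → |Z| = 1/|Y| = 585 Ω, ∠Z = −∠Y = 11.1°
I = V/|Z| = 146/585 = 250 mA

250 mA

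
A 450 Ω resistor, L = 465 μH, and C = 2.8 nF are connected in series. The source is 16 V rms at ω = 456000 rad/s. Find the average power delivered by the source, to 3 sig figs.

218 mW

X_L = ωL = 212 Ω
X_C = 1/(ωC) = 783 Ω
Net reactance X = X_L − X_C = -571 Ω
Z = 450 − j571 Ω
|Z| = √(450² + 571²) = 727 Ω
∠Z = arctan(-571/450) = -51.8°
I = V/|Z| = 22.0 mA
P = VI cos φ = 16 × 0.0220 × cos(-51.8°) = 218 mW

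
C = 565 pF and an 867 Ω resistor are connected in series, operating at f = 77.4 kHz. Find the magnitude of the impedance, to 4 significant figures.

ω = 2πf = 486300 rad/s
X_C = 1/(ωC) = 3639 Ω
Z = 867.0 − j3639 Ω
|Z| = √(867.0² + 3639²) = 3741 Ω

3741 Ω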